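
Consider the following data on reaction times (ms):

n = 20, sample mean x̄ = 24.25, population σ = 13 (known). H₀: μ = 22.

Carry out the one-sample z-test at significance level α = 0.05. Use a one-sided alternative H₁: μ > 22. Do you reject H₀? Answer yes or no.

SE = σ/√n = 13/√20 = 2.9069
z = (x̄−μ₀)/SE = (24.25−22)/2.9069 = 0.7740
p-value (one-sided, H₁ greater) = 0.21946
At α=0.05: p ≥ α → fail to reject H₀

reject H₀: no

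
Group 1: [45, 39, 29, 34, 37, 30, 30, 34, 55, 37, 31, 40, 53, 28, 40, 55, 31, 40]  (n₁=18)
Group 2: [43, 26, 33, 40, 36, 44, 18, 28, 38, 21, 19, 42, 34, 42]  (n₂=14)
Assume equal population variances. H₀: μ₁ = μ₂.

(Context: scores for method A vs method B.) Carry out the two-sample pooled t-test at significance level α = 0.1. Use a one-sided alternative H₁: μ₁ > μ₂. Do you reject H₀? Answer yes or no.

x̄₁=38.222, s₁=8.762, n₁=18
x̄₂=33.143, s₂=9.223, n₂=14
s_p² = [17·8.762² + 13·9.223²]/30 = 80.3608
SE = √(s_p²·(1/18+1/14)) = 3.1945
t = (38.222−33.143)/3.1945 = 1.5901
df = 30
p-value (one-sided, H₁ greater) = 0.06115
At α=0.1: p < α → reject H₀

reject H₀: yes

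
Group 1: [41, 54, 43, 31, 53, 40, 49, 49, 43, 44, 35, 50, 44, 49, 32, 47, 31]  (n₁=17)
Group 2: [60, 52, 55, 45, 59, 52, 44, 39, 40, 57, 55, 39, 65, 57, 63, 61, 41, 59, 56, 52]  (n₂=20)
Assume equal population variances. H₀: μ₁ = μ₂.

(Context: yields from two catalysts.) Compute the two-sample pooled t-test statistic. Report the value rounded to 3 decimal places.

x̄₁=43.235, s₁=7.421, n₁=17
x̄₂=52.550, s₂=8.357, n₂=20
s_p² = [16·7.421² + 19·8.357²]/35 = 63.0860
SE = √(s_p²·(1/17+1/20)) = 2.6202
t = (43.235−52.550)/2.6202 = -3.5550
df = 35

test statistic = -3.555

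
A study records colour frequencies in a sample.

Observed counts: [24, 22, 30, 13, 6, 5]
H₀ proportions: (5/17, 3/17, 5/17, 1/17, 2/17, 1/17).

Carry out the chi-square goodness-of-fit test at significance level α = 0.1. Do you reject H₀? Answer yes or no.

n = 100; E_i = n·p_i = [29.41, 17.65, 29.41, 5.88, 11.76, 5.88]
χ² = (24−29.41)²/29.41 + (22−17.65)²/17.65 + (30−29.41)²/29.41 + (13−5.88)²/5.88 + (6−11.76)²/11.76 + (5−5.88)²/5.88 = 13.6507
df = 5
p-value (upper-tail) = 0.01799
At α=0.1: p < α → reject H₀

reject H₀: yes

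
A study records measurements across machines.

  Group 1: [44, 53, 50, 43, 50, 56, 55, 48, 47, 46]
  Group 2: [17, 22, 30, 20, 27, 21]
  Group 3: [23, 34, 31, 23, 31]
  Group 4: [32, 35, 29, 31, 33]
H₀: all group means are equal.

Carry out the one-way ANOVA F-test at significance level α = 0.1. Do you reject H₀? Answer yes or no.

Group means [49.20, 22.83, 28.40, 32.00], grand mean 35.808
SSB = Σnᵢ(x̄ᵢ−x̄)² = 3150.405; SSW = ΣΣ(x−x̄ᵢ)² = 415.633
MSB = 3150.405/3 = 1050.1350; MSW = 415.633/22 = 18.8924
F = MSB/MSW = 55.5850
df = (3, 22)
p-value (upper-tail) = 0.00000
At α=0.1: p < α → reject H₀

reject H₀: yes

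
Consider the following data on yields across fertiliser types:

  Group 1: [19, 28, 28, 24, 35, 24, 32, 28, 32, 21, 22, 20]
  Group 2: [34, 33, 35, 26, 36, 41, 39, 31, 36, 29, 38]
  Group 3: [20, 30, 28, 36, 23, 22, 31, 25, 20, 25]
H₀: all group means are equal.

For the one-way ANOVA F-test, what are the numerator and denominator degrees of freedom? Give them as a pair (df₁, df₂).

k = 3 groups, N = 33 total
df = (k−1, N−k) = (3−1, 33−3) = (2, 30)

degrees of freedom = [2, 30]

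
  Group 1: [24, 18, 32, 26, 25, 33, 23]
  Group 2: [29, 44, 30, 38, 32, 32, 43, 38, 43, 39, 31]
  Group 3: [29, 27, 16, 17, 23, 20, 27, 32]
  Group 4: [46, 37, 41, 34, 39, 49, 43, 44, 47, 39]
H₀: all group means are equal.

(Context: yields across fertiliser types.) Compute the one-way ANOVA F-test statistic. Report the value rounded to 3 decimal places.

test statistic = 22.344

Group means [25.86, 36.27, 23.88, 41.90], grand mean 33.056
SSB = Σnᵢ(x̄ᵢ−x̄)² = 1933.075; SSW = ΣΣ(x−x̄ᵢ)² = 922.814
MSB = 1933.075/3 = 644.3583; MSW = 922.814/32 = 28.8379
F = MSB/MSW = 22.3441
df = (3, 32)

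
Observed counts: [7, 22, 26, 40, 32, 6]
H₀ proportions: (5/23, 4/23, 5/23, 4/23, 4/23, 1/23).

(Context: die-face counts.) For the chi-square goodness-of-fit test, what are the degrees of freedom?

df = k − 1 = 6 − 1 = 5

degrees of freedom = 5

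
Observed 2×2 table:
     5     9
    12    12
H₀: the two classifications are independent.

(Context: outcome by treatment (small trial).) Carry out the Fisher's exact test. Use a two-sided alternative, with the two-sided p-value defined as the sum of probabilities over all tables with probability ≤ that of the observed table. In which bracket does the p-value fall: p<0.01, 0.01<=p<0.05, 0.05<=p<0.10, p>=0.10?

p-value bracket: p>=0.10

Margins: r₁=14, r₂=24, c₁=17, c₂=21, n=38
p_obs = C(14,5)·C(24,12)/C(38,17); sum pmf over tables with pmf ≤ p_obs
p-value (two-sided) = 0.50568
→ bracket: p>=0.10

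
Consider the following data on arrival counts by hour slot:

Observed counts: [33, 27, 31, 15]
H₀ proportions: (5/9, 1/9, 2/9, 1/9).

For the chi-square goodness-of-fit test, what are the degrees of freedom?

df = k − 1 = 4 − 1 = 3

degrees of freedom = 3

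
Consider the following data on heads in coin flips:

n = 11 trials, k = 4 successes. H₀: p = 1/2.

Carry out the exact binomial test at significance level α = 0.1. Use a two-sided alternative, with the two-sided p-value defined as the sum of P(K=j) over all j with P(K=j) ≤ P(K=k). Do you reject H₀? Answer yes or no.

Exact binomial: n=11, k=4, p₀=1/2=0.5000
P(X=j) = C(n,j)·p₀^j·(1−p₀)^(n−j); p = Σ P(X=j) over j with P(X=j) ≤ P(X=4)
p-value (two-sided) = 0.54883
At α=0.1: p ≥ α → fail to reject H₀

reject H₀: no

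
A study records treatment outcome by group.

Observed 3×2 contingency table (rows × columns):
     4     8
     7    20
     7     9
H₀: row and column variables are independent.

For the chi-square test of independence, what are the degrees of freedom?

degrees of freedom = 2

df = (r−1)(c−1) = (3−1)·(2−1) = 2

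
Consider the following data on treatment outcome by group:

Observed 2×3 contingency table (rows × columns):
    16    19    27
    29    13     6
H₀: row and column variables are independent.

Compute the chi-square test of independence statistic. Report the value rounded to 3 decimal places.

test statistic = 16.733

Row totals [62, 48], col totals [45, 32, 33], n=110
χ² = (16−25.36)²/25.36 + (19−18.04)²/18.04 + (27−18.60)²/18.60 + (29−19.64)²/19.64 + (13−13.96)²/13.96 + (6−14.40)²/14.40 = 16.7334
df = 2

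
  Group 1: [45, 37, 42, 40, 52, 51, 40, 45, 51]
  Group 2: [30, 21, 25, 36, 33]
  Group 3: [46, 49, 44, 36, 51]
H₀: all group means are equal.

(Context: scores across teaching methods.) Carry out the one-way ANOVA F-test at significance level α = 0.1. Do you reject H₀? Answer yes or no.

reject H₀: yes

Group means [44.78, 29.00, 45.20], grand mean 40.737
SSB = Σnᵢ(x̄ᵢ−x̄)² = 935.329; SSW = ΣΣ(x−x̄ᵢ)² = 524.356
MSB = 935.329/2 = 467.6643; MSW = 524.356/16 = 32.7722
F = MSB/MSW = 14.2701
df = (2, 16)
p-value (upper-tail) = 0.00028
At α=0.1: p < α → reject H₀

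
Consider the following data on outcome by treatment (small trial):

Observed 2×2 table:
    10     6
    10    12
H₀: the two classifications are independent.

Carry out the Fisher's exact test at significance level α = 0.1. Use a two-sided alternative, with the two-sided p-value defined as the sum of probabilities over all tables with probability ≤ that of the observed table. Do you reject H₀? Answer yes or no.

Margins: r₁=16, r₂=22, c₁=20, c₂=18, n=38
p_obs = C(16,10)·C(22,10)/C(38,20); sum pmf over tables with pmf ≤ p_obs
p-value (two-sided) = 0.34234
At α=0.1: p ≥ α → fail to reject H₀

reject H₀: no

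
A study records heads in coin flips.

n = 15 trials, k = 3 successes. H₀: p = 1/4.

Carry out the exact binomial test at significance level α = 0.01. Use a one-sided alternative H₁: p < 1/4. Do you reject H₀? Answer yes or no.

Exact binomial: n=15, k=3, p₀=1/4=0.2500
P(X≤3) from Σ C(n,i)·p₀^i·(1−p₀)^(n−i)
p-value (one-sided, H₁ less) = 0.46129
At α=0.01: p ≥ α → fail to reject H₀

reject H₀: no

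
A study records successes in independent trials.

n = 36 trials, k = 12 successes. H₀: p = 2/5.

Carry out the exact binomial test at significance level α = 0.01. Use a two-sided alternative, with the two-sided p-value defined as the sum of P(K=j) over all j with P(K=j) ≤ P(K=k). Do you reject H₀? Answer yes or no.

reject H₀: no

Exact binomial: n=36, k=12, p₀=2/5=0.4000
P(X=j) = C(n,j)·p₀^j·(1−p₀)^(n−j); p = Σ P(X=j) over j with P(X=j) ≤ P(X=12)
p-value (two-sided) = 0.49750
At α=0.01: p ≥ α → fail to reject H₀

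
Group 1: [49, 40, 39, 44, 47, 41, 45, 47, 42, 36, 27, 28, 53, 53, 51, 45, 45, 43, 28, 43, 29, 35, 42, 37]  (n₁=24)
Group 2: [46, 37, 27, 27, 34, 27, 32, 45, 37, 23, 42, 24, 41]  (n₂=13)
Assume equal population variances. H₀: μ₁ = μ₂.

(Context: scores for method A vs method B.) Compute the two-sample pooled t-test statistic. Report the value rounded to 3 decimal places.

test statistic = 2.691

x̄₁=41.208, s₁=7.661, n₁=24
x̄₂=34.000, s₂=8.000, n₂=13
s_p² = [23·7.661² + 12·8.000²]/35 = 60.5131
SE = √(s_p²·(1/24+1/13)) = 2.6788
t = (41.208−34.000)/2.6788 = 2.6908
df = 35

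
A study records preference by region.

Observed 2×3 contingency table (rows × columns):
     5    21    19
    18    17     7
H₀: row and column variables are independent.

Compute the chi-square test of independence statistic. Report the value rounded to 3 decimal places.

test statistic = 13.220

Row totals [45, 42], col totals [23, 38, 26], n=87
χ² = (5−11.90)²/11.90 + (21−19.66)²/19.66 + (19−13.45)²/13.45 + (18−11.10)²/11.10 + (17−18.34)²/18.34 + (7−12.55)²/12.55 = 13.2196
df = 2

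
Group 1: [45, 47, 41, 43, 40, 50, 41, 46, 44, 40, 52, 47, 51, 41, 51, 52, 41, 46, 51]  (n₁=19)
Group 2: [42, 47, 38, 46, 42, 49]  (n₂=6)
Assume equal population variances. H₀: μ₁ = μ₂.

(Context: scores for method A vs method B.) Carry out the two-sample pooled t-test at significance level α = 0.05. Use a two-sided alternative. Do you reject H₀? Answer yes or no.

reject H₀: no

x̄₁=45.737, s₁=4.408, n₁=19
x̄₂=44.000, s₂=4.050, n₂=6
s_p² = [18·4.408² + 5·4.050²]/23 = 18.7689
SE = √(s_p²·(1/19+1/6)) = 2.0288
t = (45.737−44.000)/2.0288 = 0.8561
df = 23
p-value (two-sided) = 0.40077
At α=0.05: p ≥ α → fail to reject H₀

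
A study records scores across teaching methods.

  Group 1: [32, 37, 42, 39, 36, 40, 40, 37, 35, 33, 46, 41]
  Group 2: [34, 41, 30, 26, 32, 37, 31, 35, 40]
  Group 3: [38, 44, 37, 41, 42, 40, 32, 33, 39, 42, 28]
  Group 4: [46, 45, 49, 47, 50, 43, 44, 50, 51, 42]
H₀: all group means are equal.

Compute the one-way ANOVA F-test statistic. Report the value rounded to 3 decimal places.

Group means [38.17, 34.00, 37.82, 46.70], grand mean 39.214
SSB = Σnᵢ(x̄ᵢ−x̄)² = 839.668; SSW = ΣΣ(x−x̄ᵢ)² = 697.403
MSB = 839.668/3 = 279.8895; MSW = 697.403/38 = 18.3527
F = MSB/MSW = 15.2506
df = (3, 38)

test statistic = 15.251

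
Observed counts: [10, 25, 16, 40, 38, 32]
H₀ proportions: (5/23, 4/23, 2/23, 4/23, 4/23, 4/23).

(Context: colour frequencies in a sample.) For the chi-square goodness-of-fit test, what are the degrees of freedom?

degrees of freedom = 5

df = k − 1 = 6 − 1 = 5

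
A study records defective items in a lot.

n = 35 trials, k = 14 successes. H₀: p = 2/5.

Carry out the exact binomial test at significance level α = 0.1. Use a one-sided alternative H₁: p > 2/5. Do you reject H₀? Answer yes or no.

reject H₀: no

Exact binomial: n=35, k=14, p₀=2/5=0.4000
P(X≥14) from Σ C(n,i)·p₀^i·(1−p₀)^(n−i)
p-value (one-sided, H₁ greater) = 0.56386
At α=0.1: p ≥ α → fail to reject H₀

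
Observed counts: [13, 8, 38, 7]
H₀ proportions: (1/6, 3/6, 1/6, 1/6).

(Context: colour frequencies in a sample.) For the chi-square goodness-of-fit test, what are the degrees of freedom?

df = k − 1 = 4 − 1 = 3

degrees of freedom = 3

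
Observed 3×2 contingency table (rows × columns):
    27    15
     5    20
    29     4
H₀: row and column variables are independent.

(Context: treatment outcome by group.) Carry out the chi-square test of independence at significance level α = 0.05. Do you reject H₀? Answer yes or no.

reject H₀: yes

Row totals [42, 25, 33], col totals [61, 39], n=100
χ² = (27−25.62)²/25.62 + (15−16.38)²/16.38 + (5−15.25)²/15.25 + (20−9.75)²/9.75 + (29−20.13)²/20.13 + (4−12.87)²/12.87 = 27.8772
df = 2
p-value (upper-tail) = 0.00000
At α=0.05: p < α → reject H₀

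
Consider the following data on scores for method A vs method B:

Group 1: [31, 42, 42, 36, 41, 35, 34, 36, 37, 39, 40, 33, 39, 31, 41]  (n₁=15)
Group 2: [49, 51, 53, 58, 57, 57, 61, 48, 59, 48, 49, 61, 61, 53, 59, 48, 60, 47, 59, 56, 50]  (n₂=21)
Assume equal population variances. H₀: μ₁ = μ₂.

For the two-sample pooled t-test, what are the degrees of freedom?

degrees of freedom = 34

df = n₁ + n₂ − 2 = 15 + 21 − 2 = 34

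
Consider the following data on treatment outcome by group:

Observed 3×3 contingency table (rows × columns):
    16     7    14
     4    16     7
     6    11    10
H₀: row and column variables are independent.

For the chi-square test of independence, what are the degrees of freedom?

degrees of freedom = 4

df = (r−1)(c−1) = (3−1)·(3−1) = 4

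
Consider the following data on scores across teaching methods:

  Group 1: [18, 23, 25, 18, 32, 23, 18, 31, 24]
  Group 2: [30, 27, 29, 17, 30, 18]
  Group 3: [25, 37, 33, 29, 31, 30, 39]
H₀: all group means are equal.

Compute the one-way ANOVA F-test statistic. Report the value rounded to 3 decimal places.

Group means [23.56, 25.17, 32.00], grand mean 26.682
SSB = Σnᵢ(x̄ᵢ−x̄)² = 299.717; SSW = ΣΣ(x−x̄ᵢ)² = 543.056
MSB = 299.717/2 = 149.8586; MSW = 543.056/19 = 28.5819
F = MSB/MSW = 5.2431
df = (2, 19)

test statistic = 5.243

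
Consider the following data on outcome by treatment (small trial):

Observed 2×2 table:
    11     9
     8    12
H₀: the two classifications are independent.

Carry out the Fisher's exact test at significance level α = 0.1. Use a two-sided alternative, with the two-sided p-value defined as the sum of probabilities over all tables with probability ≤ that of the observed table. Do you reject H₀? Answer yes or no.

Margins: r₁=20, r₂=20, c₁=19, c₂=21, n=40
p_obs = C(20,11)·C(20,8)/C(40,19); sum pmf over tables with pmf ≤ p_obs
p-value (two-sided) = 0.52725
At α=0.1: p ≥ α → fail to reject H₀

reject H₀: no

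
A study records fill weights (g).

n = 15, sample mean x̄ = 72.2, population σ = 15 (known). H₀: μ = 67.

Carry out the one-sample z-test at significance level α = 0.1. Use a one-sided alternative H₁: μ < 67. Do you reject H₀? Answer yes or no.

SE = σ/√n = 15/√15 = 3.8730
z = (x̄−μ₀)/SE = (72.2−67)/3.8730 = 1.3426
p-value (one-sided, H₁ less) = 0.91030
At α=0.1: p ≥ α → fail to reject H₀

reject H₀: no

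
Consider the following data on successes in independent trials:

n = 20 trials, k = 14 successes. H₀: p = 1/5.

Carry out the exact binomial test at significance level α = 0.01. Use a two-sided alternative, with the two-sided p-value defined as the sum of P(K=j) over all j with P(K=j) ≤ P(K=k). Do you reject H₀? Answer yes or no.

reject H₀: yes

Exact binomial: n=20, k=14, p₀=1/5=0.2000
P(X=j) = C(n,j)·p₀^j·(1−p₀)^(n−j); p = Σ P(X=j) over j with P(X=j) ≤ P(X=14)
p-value (two-sided) = 0.00000
At α=0.01: p < α → reject H₀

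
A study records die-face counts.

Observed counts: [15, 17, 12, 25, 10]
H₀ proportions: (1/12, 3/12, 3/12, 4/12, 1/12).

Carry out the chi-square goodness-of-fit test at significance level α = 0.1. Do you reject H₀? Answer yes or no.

n = 79; E_i = n·p_i = [6.58, 19.75, 19.75, 26.33, 6.58]
χ² = (15−6.58)²/6.58 + (17−19.75)²/19.75 + (12−19.75)²/19.75 + (25−26.33)²/26.33 + (10−6.58)²/6.58 = 16.0253
df = 4
p-value (upper-tail) = 0.00299
At α=0.1: p < α → reject H₀

reject H₀: yes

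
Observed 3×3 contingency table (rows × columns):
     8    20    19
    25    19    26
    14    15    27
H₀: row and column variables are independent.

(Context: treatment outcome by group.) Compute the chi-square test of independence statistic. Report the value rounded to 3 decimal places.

Row totals [47, 70, 56], col totals [47, 54, 72], n=173
χ² = (8−12.77)²/12.77 + (20−14.67)²/14.67 + (19−19.56)²/19.56 + (25−19.02)²/19.02 + (19−21.85)²/21.85 + (26−29.13)²/29.13 + (14−15.21)²/15.21 + (15−17.48)²/17.48 + (27−23.31)²/23.31 = 7.3579
df = 4

test statistic = 7.358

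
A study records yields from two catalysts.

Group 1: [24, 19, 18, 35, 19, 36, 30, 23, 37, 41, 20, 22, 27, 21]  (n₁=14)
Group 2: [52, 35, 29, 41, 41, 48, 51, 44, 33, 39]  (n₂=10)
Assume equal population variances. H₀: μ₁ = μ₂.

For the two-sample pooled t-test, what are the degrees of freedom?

degrees of freedom = 22

df = n₁ + n₂ − 2 = 14 + 10 − 2 = 22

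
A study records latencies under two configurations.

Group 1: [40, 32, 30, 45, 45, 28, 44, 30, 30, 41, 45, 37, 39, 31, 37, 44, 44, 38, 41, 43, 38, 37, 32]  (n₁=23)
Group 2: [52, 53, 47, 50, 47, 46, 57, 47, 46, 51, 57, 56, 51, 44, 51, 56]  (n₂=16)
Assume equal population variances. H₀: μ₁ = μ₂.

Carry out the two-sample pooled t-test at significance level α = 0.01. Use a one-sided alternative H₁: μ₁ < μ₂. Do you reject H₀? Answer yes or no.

reject H₀: yes

x̄₁=37.870, s₁=5.715, n₁=23
x̄₂=50.688, s₂=4.270, n₂=16
s_p² = [22·5.715² + 15·4.270²]/37 = 26.8121
SE = √(s_p²·(1/23+1/16)) = 1.6857
t = (37.870−50.688)/1.6857 = -7.6040
df = 37
p-value (one-sided, H₁ less) = 0.00000
At α=0.01: p < α → reject H₀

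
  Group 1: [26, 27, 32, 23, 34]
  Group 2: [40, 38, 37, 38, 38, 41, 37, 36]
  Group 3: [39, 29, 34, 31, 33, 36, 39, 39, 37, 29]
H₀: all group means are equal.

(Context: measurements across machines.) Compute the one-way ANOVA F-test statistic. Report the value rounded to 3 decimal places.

Group means [28.40, 38.12, 34.60], grand mean 34.478
SSB = Σnᵢ(x̄ᵢ−x̄)² = 291.264; SSW = ΣΣ(x−x̄ᵢ)² = 244.475
MSB = 291.264/2 = 145.6321; MSW = 244.475/20 = 12.2238
F = MSB/MSW = 11.9139
df = (2, 20)

test statistic = 11.914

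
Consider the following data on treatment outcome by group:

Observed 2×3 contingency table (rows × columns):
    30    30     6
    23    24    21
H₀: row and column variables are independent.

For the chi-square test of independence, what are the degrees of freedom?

df = (r−1)(c−1) = (2−1)·(3−1) = 2

degrees of freedom = 2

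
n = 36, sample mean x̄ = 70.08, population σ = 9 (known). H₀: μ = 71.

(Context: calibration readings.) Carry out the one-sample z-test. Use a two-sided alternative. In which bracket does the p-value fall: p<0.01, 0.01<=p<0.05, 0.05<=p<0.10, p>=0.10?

SE = σ/√n = 9/√36 = 1.5000
z = (x̄−μ₀)/SE = (70.08−71)/1.5000 = -0.6133
p-value (two-sided) = 0.53966
→ bracket: p>=0.10

p-value bracket: p>=0.10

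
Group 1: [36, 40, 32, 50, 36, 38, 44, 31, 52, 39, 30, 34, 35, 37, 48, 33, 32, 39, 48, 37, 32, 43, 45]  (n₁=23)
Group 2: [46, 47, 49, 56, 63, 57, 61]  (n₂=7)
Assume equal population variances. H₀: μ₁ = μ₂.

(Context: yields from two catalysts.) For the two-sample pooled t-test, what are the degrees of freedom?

degrees of freedom = 28

df = n₁ + n₂ − 2 = 23 + 7 − 2 = 28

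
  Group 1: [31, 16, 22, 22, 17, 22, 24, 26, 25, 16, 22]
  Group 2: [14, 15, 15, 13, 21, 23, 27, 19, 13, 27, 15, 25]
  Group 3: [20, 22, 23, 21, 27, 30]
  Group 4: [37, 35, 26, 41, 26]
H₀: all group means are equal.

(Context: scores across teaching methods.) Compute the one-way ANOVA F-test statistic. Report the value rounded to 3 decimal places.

Group means [22.09, 18.92, 23.83, 33.00], grand mean 22.882
SSB = Σnᵢ(x̄ᵢ−x̄)² = 712.870; SSW = ΣΣ(x−x̄ᵢ)² = 792.659
MSB = 712.870/3 = 237.6234; MSW = 792.659/30 = 26.4220
F = MSB/MSW = 8.9934
df = (3, 30)

test statistic = 8.993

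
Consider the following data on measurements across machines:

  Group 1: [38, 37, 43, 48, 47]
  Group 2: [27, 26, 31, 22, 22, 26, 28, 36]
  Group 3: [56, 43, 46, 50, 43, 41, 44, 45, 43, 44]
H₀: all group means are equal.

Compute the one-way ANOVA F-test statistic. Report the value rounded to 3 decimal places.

test statistic = 37.313

Group means [42.60, 27.25, 45.50], grand mean 38.522
SSB = Σnᵢ(x̄ᵢ−x̄)² = 1586.539; SSW = ΣΣ(x−x̄ᵢ)² = 425.200
MSB = 1586.539/2 = 793.2696; MSW = 425.200/20 = 21.2600
F = MSB/MSW = 37.3128
df = (2, 20)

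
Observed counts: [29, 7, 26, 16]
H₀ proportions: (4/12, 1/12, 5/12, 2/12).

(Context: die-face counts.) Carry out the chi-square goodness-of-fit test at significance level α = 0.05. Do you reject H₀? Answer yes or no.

n = 78; E_i = n·p_i = [26.00, 6.50, 32.50, 13.00]
χ² = (29−26.00)²/26.00 + (7−6.50)²/6.50 + (26−32.50)²/32.50 + (16−13.00)²/13.00 = 2.3769
df = 3
p-value (upper-tail) = 0.49794
At α=0.05: p ≥ α → fail to reject H₀

reject H₀: no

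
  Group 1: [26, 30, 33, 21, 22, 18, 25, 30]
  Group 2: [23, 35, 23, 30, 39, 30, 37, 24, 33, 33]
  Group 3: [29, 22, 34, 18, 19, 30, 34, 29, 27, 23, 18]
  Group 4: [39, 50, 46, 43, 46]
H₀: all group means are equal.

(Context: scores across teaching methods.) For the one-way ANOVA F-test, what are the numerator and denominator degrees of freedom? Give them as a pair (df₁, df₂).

k = 4 groups, N = 34 total
df = (k−1, N−k) = (4−1, 34−4) = (3, 30)

degrees of freedom = [3, 30]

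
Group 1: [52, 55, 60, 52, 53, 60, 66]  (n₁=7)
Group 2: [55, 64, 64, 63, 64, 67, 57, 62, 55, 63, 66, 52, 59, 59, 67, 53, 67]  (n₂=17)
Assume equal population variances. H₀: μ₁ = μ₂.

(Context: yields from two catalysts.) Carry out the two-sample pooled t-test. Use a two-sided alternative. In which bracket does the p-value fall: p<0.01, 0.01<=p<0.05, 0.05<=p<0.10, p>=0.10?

x̄₁=56.857, s₁=5.305, n₁=7
x̄₂=61.000, s₂=5.062, n₂=17
s_p² = [6·5.305² + 16·5.062²]/22 = 26.3117
SE = √(s_p²·(1/7+1/17)) = 2.3036
t = (56.857−61.000)/2.3036 = -1.7984
df = 22
p-value (two-sided) = 0.08585
→ bracket: 0.05<=p<0.10

p-value bracket: 0.05<=p<0.10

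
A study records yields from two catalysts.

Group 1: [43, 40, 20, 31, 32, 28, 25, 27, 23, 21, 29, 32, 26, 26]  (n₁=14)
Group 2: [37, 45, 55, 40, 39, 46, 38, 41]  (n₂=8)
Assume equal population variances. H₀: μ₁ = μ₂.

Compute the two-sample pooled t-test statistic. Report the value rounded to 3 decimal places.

x̄₁=28.786, s₁=6.554, n₁=14
x̄₂=42.625, s₂=5.927, n₂=8
s_p² = [13·6.554² + 7·5.927²]/20 = 40.2116
SE = √(s_p²·(1/14+1/8)) = 2.8105
t = (28.786−42.625)/2.8105 = -4.9242
df = 20

test statistic = -4.924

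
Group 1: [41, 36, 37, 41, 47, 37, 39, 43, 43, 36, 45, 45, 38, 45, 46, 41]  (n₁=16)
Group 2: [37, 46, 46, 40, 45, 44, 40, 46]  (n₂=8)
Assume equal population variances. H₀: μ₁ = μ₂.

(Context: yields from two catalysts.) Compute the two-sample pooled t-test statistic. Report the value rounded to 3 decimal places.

test statistic = -1.100

x̄₁=41.250, s₁=3.751, n₁=16
x̄₂=43.000, s₂=3.505, n₂=8
s_p² = [15·3.751² + 7·3.505²]/22 = 13.5000
SE = √(s_p²·(1/16+1/8)) = 1.5910
t = (41.250−43.000)/1.5910 = -1.0999
df = 22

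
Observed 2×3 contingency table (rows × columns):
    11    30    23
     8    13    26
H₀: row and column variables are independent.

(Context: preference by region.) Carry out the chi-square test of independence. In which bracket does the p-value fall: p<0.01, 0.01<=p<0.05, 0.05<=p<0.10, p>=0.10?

Row totals [64, 47], col totals [19, 43, 49], n=111
χ² = (11−10.95)²/10.95 + (30−24.79)²/24.79 + (23−28.25)²/28.25 + (8−8.05)²/8.05 + (13−18.21)²/18.21 + (26−20.75)²/20.75 = 4.8894
df = 2
p-value (upper-tail) = 0.08675
→ bracket: 0.05<=p<0.10

p-value bracket: 0.05<=p<0.10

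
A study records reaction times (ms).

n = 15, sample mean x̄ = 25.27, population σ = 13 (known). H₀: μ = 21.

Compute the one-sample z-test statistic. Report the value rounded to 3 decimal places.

SE = σ/√n = 13/√15 = 3.3566
z = (x̄−μ₀)/SE = (25.27−21)/3.3566 = 1.2721

test statistic = 1.272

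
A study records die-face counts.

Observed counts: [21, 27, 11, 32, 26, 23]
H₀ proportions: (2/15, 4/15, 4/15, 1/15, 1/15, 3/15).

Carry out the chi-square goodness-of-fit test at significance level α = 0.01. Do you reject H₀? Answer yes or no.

reject H₀: yes

n = 140; E_i = n·p_i = [18.67, 37.33, 37.33, 9.33, 9.33, 28.00]
χ² = (21−18.67)²/18.67 + (27−37.33)²/37.33 + (11−37.33)²/37.33 + (32−9.33)²/9.33 + (26−9.33)²/9.33 + (23−28.00)²/28.00 = 107.4286
df = 5
p-value (upper-tail) = 0.00000
At α=0.01: p < α → reject H₀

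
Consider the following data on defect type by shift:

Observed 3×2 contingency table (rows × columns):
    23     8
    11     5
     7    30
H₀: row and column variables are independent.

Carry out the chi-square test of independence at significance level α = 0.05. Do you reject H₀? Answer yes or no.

Row totals [31, 16, 37], col totals [41, 43], n=84
χ² = (23−15.13)²/15.13 + (8−15.87)²/15.87 + (11−7.81)²/7.81 + (5−8.19)²/8.19 + (7−18.06)²/18.06 + (30−18.94)²/18.94 = 23.7712
df = 2
p-value (upper-tail) = 0.00001
At α=0.05: p < α → reject H₀

reject H₀: yes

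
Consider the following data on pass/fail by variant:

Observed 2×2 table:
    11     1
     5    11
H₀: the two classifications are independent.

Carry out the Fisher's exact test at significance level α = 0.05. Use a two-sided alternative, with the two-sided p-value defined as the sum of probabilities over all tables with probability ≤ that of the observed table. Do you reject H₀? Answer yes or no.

Margins: r₁=12, r₂=16, c₁=16, c₂=12, n=28
p_obs = C(12,11)·C(16,5)/C(28,16); sum pmf over tables with pmf ≤ p_obs
p-value (two-sided) = 0.00205
At α=0.05: p < α → reject H₀

reject H₀: yes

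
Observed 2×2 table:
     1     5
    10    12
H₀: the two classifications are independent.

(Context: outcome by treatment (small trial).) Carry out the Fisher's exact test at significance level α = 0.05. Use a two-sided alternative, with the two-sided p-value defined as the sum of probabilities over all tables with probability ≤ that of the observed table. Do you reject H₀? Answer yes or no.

Margins: r₁=6, r₂=22, c₁=11, c₂=17, n=28
p_obs = C(6,1)·C(22,10)/C(28,11); sum pmf over tables with pmf ≤ p_obs
p-value (two-sided) = 0.35473
At α=0.05: p ≥ α → fail to reject H₀

reject H₀: no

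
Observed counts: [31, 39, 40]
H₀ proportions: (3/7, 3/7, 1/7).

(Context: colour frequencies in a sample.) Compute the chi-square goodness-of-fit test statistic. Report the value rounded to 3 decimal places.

test statistic = 44.467

n = 110; E_i = n·p_i = [47.14, 47.14, 15.71]
χ² = (31−47.14)²/47.14 + (39−47.14)²/47.14 + (40−15.71)²/15.71 = 44.4667
df = 2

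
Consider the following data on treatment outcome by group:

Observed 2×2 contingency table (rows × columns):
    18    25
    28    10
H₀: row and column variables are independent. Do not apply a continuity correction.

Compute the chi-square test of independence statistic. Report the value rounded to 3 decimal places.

Row totals [43, 38], col totals [46, 35], n=81
χ² = (18−24.42)²/24.42 + (25−18.58)²/18.58 + (28−21.58)²/21.58 + (10−16.42)²/16.42 = 8.3256
df = 1

test statistic = 8.326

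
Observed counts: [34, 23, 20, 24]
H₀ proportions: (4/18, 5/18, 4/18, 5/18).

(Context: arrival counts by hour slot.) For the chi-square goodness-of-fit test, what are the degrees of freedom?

df = k − 1 = 4 − 1 = 3

degrees of freedom = 3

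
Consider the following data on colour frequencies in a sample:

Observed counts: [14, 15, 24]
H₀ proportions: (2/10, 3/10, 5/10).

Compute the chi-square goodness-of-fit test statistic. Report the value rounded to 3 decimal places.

n = 53; E_i = n·p_i = [10.60, 15.90, 26.50]
χ² = (14−10.60)²/10.60 + (15−15.90)²/15.90 + (24−26.50)²/26.50 = 1.3774
df = 2

test statistic = 1.377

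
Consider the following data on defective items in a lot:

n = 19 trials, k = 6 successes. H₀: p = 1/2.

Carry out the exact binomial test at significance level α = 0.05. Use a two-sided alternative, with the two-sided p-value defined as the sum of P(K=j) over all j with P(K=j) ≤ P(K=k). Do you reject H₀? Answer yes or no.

Exact binomial: n=19, k=6, p₀=1/2=0.5000
P(X=j) = C(n,j)·p₀^j·(1−p₀)^(n−j); p = Σ P(X=j) over j with P(X=j) ≤ P(X=6)
p-value (two-sided) = 0.16707
At α=0.05: p ≥ α → fail to reject H₀

reject H₀: no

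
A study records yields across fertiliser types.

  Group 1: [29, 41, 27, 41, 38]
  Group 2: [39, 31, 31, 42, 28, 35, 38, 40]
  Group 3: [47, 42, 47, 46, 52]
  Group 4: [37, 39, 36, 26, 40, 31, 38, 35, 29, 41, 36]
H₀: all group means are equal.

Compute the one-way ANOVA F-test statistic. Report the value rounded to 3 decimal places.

Group means [35.20, 35.50, 46.80, 35.27], grand mean 37.310
SSB = Σnᵢ(x̄ᵢ−x̄)² = 544.425; SSW = ΣΣ(x−x̄ᵢ)² = 633.782
MSB = 544.425/3 = 181.4750; MSW = 633.782/25 = 25.3513
F = MSB/MSW = 7.1584
df = (3, 25)

test statistic = 7.158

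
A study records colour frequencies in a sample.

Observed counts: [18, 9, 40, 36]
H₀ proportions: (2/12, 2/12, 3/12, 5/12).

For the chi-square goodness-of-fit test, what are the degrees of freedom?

degrees of freedom = 3

df = k − 1 = 4 − 1 = 3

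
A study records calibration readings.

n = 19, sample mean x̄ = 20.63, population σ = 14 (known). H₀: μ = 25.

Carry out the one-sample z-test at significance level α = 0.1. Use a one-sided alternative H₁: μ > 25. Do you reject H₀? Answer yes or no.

SE = σ/√n = 14/√19 = 3.2118
z = (x̄−μ₀)/SE = (20.63−25)/3.2118 = -1.3606
p-value (one-sided, H₁ greater) = 0.91318
At α=0.1: p ≥ α → fail to reject H₀

reject H₀: no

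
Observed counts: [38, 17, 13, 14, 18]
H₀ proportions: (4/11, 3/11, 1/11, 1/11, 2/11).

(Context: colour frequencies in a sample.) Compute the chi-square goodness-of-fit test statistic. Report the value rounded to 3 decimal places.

test statistic = 8.277

n = 100; E_i = n·p_i = [36.36, 27.27, 9.09, 9.09, 18.18]
χ² = (38−36.36)²/36.36 + (17−27.27)²/27.27 + (13−9.09)²/9.09 + (14−9.09)²/9.09 + (18−18.18)²/18.18 = 8.2767
df = 4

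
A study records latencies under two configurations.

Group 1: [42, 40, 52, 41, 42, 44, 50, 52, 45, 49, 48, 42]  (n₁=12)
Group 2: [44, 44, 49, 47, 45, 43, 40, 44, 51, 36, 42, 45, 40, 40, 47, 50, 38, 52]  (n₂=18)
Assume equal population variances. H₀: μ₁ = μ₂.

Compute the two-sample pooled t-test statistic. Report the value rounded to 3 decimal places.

test statistic = 0.784

x̄₁=45.583, s₁=4.400, n₁=12
x̄₂=44.278, s₂=4.509, n₂=18
s_p² = [11·4.400² + 17·4.509²]/28 = 19.9474
SE = √(s_p²·(1/12+1/18)) = 1.6645
t = (45.583−44.278)/1.6645 = 0.7844
df = 28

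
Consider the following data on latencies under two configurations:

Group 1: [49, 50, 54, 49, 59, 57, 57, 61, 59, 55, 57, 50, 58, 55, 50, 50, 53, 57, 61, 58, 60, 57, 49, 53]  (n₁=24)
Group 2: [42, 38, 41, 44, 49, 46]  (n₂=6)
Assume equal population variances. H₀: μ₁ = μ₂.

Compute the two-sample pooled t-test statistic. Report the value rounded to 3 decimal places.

test statistic = 6.267

x̄₁=54.917, s₁=4.085, n₁=24
x̄₂=43.333, s₂=3.882, n₂=6
s_p² = [23·4.085² + 5·3.882²]/28 = 16.3988
SE = √(s_p²·(1/24+1/6)) = 1.8484
t = (54.917−43.333)/1.8484 = 6.2668
df = 28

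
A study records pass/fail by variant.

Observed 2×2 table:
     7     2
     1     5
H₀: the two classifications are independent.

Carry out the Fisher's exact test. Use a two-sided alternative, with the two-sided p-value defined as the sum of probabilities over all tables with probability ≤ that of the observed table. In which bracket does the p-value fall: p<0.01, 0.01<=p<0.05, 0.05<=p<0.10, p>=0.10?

p-value bracket: 0.01<=p<0.05

Margins: r₁=9, r₂=6, c₁=8, c₂=7, n=15
p_obs = C(9,7)·C(6,1)/C(15,8); sum pmf over tables with pmf ≤ p_obs
p-value (two-sided) = 0.04056
→ bracket: 0.01<=p<0.05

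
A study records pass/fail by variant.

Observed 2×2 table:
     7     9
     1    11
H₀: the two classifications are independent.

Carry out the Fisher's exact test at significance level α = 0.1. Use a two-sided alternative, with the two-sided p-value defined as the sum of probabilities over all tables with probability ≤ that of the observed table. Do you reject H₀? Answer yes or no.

Margins: r₁=16, r₂=12, c₁=8, c₂=20, n=28
p_obs = C(16,7)·C(12,1)/C(28,8); sum pmf over tables with pmf ≤ p_obs
p-value (two-sided) = 0.08822
At α=0.1: p < α → reject H₀

reject H₀: yes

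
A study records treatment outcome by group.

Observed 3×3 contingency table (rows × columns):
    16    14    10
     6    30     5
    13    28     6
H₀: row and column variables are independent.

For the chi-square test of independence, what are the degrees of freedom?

df = (r−1)(c−1) = (3−1)·(3−1) = 4

degrees of freedom = 4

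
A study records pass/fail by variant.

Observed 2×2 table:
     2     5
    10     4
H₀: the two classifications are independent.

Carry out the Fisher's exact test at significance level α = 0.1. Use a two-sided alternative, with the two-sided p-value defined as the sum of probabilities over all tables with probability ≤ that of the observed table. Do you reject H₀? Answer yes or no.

Margins: r₁=7, r₂=14, c₁=12, c₂=9, n=21
p_obs = C(7,2)·C(14,10)/C(21,12); sum pmf over tables with pmf ≤ p_obs
p-value (two-sided) = 0.15882
At α=0.1: p ≥ α → fail to reject H₀

reject H₀: no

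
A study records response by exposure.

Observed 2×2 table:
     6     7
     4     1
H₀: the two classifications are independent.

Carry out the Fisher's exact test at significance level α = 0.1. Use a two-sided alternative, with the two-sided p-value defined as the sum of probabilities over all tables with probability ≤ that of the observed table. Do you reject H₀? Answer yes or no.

Margins: r₁=13, r₂=5, c₁=10, c₂=8, n=18
p_obs = C(13,6)·C(5,4)/C(18,10); sum pmf over tables with pmf ≤ p_obs
p-value (two-sided) = 0.31373
At α=0.1: p ≥ α → fail to reject H₀

reject H₀: no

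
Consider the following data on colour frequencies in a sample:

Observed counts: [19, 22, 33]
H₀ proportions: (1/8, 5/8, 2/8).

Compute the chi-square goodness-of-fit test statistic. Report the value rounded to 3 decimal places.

test statistic = 34.357

n = 74; E_i = n·p_i = [9.25, 46.25, 18.50]
χ² = (19−9.25)²/9.25 + (22−46.25)²/46.25 + (33−18.50)²/18.50 = 34.3568
df = 2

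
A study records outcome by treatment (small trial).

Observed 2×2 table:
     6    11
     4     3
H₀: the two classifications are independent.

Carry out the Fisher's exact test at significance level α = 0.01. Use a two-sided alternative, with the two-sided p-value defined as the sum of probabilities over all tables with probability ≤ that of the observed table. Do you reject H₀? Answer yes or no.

reject H₀: no

Margins: r₁=17, r₂=7, c₁=10, c₂=14, n=24
p_obs = C(17,6)·C(7,4)/C(24,10); sum pmf over tables with pmf ≤ p_obs
p-value (two-sided) = 0.39264
At α=0.01: p ≥ α → fail to reject H₀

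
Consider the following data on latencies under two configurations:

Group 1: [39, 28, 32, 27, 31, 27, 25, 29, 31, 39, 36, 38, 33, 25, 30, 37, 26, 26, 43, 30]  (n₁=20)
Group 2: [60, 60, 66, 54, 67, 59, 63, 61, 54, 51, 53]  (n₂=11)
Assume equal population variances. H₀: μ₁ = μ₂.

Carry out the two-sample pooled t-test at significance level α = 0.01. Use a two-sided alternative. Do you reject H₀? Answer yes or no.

x̄₁=31.600, s₁=5.374, n₁=20
x̄₂=58.909, s₂=5.338, n₂=11
s_p² = [19·5.374² + 10·5.338²]/29 = 28.7486
SE = √(s_p²·(1/20+1/11)) = 2.0127
t = (31.600−58.909)/2.0127 = -13.5684
df = 29
p-value (two-sided) = 0.00000
At α=0.01: p < α → reject H₀

reject H₀: yes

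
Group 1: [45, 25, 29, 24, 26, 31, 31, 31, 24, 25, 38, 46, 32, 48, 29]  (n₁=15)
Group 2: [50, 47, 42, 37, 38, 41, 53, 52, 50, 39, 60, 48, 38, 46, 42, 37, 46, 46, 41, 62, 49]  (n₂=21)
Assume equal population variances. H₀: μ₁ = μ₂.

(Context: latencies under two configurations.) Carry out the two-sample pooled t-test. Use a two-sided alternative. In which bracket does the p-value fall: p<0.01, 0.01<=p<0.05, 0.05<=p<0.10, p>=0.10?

x̄₁=32.267, s₁=8.189, n₁=15
x̄₂=45.905, s₂=7.085, n₂=21
s_p² = [14·8.189² + 20·7.085²]/34 = 57.1395
SE = √(s_p²·(1/15+1/21)) = 2.5554
t = (32.267−45.905)/2.5554 = -5.3369
df = 34
p-value (two-sided) = 0.00001
→ bracket: p<0.01

p-value bracket: p<0.01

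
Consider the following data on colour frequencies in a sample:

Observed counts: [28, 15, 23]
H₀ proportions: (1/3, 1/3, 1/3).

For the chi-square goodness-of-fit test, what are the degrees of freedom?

degrees of freedom = 2

df = k − 1 = 3 − 1 = 2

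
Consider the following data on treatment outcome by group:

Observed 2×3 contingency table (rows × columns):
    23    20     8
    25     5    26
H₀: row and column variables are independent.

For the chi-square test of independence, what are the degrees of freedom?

df = (r−1)(c−1) = (2−1)·(3−1) = 2

degrees of freedom = 2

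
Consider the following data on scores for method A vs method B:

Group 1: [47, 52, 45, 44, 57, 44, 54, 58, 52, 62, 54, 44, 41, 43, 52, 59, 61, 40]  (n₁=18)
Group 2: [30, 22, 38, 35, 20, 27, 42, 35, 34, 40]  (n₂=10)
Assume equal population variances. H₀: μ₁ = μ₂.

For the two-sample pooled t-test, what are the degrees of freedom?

degrees of freedom = 26

df = n₁ + n₂ − 2 = 18 + 10 − 2 = 26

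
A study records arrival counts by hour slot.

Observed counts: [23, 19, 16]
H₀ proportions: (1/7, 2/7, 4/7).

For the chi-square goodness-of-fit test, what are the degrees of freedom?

degrees of freedom = 2

df = k − 1 = 3 − 1 = 2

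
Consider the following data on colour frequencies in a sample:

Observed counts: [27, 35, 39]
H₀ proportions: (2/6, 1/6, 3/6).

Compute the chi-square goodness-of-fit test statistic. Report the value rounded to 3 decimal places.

test statistic = 23.545

n = 101; E_i = n·p_i = [33.67, 16.83, 50.50]
χ² = (27−33.67)²/33.67 + (35−16.83)²/16.83 + (39−50.50)²/50.50 = 23.5446
df = 2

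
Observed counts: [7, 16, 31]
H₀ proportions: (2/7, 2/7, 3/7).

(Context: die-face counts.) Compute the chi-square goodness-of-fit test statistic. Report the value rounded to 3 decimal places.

n = 54; E_i = n·p_i = [15.43, 15.43, 23.14]
χ² = (7−15.43)²/15.43 + (16−15.43)²/15.43 + (31−23.14)²/23.14 = 7.2932
df = 2

test statistic = 7.293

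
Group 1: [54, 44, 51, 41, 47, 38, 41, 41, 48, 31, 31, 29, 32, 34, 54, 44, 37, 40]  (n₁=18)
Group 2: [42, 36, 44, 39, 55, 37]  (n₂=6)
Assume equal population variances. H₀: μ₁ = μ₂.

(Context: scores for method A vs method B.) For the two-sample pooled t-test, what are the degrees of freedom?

degrees of freedom = 22

df = n₁ + n₂ − 2 = 18 + 6 − 2 = 22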